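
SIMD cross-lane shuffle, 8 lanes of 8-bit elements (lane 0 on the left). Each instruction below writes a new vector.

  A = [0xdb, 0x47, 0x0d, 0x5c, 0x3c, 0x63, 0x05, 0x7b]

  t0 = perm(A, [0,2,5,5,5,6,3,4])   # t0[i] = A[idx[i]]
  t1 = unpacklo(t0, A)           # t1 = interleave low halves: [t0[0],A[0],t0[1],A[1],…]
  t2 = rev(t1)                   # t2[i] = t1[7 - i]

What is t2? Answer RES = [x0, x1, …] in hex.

RES = [ 0x5c  0x63  0x0d  0x63  0x47  0x0d  0xdb  0xdb ]

  t0: db 0d 63 63 63 05 5c 3c
  t1: db db 0d 47 63 0d 63 5c
  t2: 5c 63 0d 63 47 0d db db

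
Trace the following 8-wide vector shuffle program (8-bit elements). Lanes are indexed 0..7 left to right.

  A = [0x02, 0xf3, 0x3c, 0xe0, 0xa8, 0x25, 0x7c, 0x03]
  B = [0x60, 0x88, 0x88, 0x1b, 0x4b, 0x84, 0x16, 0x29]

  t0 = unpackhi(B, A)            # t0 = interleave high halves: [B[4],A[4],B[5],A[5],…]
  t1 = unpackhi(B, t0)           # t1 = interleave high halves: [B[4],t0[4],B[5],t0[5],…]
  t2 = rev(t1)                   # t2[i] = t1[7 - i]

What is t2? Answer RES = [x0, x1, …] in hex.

  t0: 4b a8 84 25 16 7c 29 03
  t1: 4b 16 84 7c 16 29 29 03
  t2: 03 29 29 16 7c 84 16 4b

RES = [ 0x03  0x29  0x29  0x16  0x7c  0x84  0x16  0x4b ]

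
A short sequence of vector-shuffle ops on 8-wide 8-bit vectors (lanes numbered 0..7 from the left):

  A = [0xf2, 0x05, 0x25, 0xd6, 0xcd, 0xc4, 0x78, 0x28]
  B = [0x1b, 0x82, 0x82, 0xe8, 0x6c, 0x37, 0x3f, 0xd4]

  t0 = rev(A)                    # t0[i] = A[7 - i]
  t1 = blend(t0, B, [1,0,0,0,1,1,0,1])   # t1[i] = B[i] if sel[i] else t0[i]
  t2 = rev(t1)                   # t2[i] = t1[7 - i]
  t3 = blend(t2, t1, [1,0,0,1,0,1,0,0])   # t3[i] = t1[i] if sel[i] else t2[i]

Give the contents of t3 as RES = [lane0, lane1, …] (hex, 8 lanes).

RES = [0x1b, 0x05, 0x37, 0xcd, 0xcd, 0x37, 0x78, 0x1b]

→ t0 |28|78|c4|cd|d6|25|05|f2|
→ t1 |1b|78|c4|cd|6c|37|05|d4|
→ t2 |d4|05|37|6c|cd|c4|78|1b|
→ t3 |1b|05|37|cd|cd|37|78|1b|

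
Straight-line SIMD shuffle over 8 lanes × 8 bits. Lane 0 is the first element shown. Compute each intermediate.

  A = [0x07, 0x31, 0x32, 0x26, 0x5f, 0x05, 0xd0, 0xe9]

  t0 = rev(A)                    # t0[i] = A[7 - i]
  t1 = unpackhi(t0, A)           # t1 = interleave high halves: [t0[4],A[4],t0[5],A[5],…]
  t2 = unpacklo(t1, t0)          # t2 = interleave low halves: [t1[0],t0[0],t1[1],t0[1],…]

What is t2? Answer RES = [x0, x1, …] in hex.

t0 = [0xe9, 0xd0, 0x05, 0x5f, 0x26, 0x32, 0x31, 0x07]
t1 = [0x26, 0x5f, 0x32, 0x05, 0x31, 0xd0, 0x07, 0xe9]
t2 = [0x26, 0xe9, 0x5f, 0xd0, 0x32, 0x05, 0x05, 0x5f]

RES = [0x26, 0xe9, 0x5f, 0xd0, 0x32, 0x05, 0x05, 0x5f]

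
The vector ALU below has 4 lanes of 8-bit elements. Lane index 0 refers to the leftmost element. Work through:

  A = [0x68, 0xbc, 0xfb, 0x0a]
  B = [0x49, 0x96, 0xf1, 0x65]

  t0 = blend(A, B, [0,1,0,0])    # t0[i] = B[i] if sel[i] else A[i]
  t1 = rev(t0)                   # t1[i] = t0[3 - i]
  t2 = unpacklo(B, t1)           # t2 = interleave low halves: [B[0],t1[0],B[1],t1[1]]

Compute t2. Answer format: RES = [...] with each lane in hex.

RES = [0x49, 0x0a, 0x96, 0xfb]

→ t0 |68|96|fb|0a|
→ t1 |0a|fb|96|68|
→ t2 |49|0a|96|fb|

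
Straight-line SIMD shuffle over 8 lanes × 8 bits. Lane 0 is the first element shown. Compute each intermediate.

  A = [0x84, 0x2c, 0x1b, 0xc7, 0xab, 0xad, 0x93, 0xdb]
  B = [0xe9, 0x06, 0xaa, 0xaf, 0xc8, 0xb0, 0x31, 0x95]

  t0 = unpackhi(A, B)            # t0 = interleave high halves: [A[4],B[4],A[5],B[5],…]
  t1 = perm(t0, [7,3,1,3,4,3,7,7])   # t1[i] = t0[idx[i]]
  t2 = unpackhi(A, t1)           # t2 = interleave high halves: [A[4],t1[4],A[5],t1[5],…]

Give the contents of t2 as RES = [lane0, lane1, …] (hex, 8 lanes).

  t0: ab c8 ad b0 93 31 db 95
  t1: 95 b0 c8 b0 93 b0 95 95
  t2: ab 93 ad b0 93 95 db 95

RES = [ 0xab  0x93  0xad  0xb0  0x93  0x95  0xdb  0x95 ]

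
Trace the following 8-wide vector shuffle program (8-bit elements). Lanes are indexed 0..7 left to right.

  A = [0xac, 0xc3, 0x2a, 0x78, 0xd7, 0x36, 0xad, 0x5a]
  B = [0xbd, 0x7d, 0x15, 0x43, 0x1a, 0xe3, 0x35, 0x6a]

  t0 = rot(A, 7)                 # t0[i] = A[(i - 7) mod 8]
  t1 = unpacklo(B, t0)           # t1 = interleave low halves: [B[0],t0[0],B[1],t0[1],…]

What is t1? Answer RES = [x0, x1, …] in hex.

RES = [ 0xbd  0xc3  0x7d  0x2a  0x15  0x78  0x43  0xd7 ]

t0 = [0xc3, 0x2a, 0x78, 0xd7, 0x36, 0xad, 0x5a, 0xac]
t1 = [0xbd, 0xc3, 0x7d, 0x2a, 0x15, 0x78, 0x43, 0xd7]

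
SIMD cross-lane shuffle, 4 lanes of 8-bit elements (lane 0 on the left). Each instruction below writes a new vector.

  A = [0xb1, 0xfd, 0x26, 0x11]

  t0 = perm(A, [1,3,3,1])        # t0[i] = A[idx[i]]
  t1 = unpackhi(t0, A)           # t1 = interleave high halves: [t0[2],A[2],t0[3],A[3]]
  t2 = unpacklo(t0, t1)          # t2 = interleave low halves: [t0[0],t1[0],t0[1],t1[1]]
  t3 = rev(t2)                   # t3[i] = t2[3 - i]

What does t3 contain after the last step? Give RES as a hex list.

t0 = [0xfd, 0x11, 0x11, 0xfd]
t1 = [0x11, 0x26, 0xfd, 0x11]
t2 = [0xfd, 0x11, 0x11, 0x26]
t3 = [0x26, 0x11, 0x11, 0xfd]

RES = [ 0x26  0x11  0x11  0xfd ]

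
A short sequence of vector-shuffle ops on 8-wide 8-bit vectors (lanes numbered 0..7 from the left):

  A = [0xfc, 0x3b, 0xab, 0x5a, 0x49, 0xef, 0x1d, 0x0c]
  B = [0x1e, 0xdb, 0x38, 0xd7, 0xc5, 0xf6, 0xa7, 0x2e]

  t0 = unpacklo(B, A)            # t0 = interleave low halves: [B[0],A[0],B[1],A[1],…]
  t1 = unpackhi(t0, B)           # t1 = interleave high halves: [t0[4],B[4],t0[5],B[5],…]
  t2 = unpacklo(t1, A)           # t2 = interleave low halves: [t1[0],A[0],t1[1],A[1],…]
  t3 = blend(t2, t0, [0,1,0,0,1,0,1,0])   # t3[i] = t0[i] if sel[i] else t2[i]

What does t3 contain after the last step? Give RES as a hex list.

RES = [ 0x38  0xfc  0xc5  0x3b  0x38  0xab  0xd7  0x5a ]

  t0: 1e fc db 3b 38 ab d7 5a
  t1: 38 c5 ab f6 d7 a7 5a 2e
  t2: 38 fc c5 3b ab ab f6 5a
  t3: 38 fc c5 3b 38 ab d7 5a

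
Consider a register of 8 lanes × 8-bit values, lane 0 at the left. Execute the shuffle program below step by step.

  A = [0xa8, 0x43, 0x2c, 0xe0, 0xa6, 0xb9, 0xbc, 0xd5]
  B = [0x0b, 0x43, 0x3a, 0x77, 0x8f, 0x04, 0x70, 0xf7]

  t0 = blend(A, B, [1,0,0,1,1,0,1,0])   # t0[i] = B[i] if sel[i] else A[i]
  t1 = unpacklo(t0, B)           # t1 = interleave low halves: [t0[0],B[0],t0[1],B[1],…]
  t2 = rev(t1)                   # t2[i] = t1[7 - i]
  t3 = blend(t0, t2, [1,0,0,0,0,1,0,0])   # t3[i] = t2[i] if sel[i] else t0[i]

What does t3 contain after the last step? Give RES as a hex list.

→ t0 |0b|43|2c|77|8f|b9|70|d5|
→ t1 |0b|0b|43|43|2c|3a|77|77|
→ t2 |77|77|3a|2c|43|43|0b|0b|
→ t3 |77|43|2c|77|8f|43|70|d5|

RES = [0x77, 0x43, 0x2c, 0x77, 0x8f, 0x43, 0x70, 0xd5]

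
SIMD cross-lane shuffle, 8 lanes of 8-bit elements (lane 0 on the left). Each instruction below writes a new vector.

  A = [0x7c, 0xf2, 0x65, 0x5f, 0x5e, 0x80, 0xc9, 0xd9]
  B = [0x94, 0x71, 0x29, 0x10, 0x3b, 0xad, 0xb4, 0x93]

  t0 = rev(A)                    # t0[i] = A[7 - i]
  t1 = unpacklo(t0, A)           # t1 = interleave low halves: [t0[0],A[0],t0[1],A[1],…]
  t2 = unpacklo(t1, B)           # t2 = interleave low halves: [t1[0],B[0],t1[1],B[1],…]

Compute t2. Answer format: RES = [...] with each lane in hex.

RES = [ 0xd9  0x94  0x7c  0x71  0xc9  0x29  0xf2  0x10 ]

t0 = [0xd9, 0xc9, 0x80, 0x5e, 0x5f, 0x65, 0xf2, 0x7c]
t1 = [0xd9, 0x7c, 0xc9, 0xf2, 0x80, 0x65, 0x5e, 0x5f]
t2 = [0xd9, 0x94, 0x7c, 0x71, 0xc9, 0x29, 0xf2, 0x10]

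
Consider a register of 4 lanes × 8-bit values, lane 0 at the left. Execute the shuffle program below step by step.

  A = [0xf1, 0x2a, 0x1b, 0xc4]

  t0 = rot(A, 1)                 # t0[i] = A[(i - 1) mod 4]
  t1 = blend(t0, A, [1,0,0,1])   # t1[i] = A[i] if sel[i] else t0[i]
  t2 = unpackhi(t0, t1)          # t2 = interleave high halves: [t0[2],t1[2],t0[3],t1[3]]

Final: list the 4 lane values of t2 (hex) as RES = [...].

t0 = [0xc4, 0xf1, 0x2a, 0x1b]
t1 = [0xf1, 0xf1, 0x2a, 0xc4]
t2 = [0x2a, 0x2a, 0x1b, 0xc4]

RES = [0x2a, 0x2a, 0x1b, 0xc4]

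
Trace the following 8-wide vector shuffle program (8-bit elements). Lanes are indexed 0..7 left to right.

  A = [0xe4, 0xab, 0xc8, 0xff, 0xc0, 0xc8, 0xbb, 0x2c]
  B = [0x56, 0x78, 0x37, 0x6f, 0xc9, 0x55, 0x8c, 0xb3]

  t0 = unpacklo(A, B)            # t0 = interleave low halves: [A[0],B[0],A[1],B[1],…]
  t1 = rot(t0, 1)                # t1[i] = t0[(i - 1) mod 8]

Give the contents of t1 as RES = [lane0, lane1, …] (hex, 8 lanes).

RES = [ 0x6f  0xe4  0x56  0xab  0x78  0xc8  0x37  0xff ]

t0 = [0xe4, 0x56, 0xab, 0x78, 0xc8, 0x37, 0xff, 0x6f]
t1 = [0x6f, 0xe4, 0x56, 0xab, 0x78, 0xc8, 0x37, 0xff]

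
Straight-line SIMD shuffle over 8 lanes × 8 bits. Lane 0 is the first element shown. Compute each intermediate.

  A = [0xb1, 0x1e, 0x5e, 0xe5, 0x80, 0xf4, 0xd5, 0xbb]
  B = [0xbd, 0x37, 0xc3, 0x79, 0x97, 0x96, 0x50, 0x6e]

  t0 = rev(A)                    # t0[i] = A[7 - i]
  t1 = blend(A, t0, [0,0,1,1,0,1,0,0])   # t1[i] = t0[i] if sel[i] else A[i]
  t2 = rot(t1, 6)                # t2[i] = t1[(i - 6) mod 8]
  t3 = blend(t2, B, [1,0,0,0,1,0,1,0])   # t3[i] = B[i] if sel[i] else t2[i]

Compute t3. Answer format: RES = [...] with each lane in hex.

  t0: bb d5 f4 80 e5 5e 1e b1
  t1: b1 1e f4 80 80 5e d5 bb
  t2: f4 80 80 5e d5 bb b1 1e
  t3: bd 80 80 5e 97 bb 50 1e

RES = [ 0xbd  0x80  0x80  0x5e  0x97  0xbb  0x50  0x1e ]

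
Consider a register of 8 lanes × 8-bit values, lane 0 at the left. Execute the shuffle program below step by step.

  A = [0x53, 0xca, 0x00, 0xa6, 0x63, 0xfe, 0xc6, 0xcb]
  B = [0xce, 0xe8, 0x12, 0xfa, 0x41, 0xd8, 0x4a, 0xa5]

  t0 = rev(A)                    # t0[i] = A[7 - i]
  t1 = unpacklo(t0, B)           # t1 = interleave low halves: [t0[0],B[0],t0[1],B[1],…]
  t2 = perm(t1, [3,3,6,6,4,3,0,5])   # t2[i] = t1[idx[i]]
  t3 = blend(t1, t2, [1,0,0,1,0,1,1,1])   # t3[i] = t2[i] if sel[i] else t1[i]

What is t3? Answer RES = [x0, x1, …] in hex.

RES = [ 0xe8  0xce  0xc6  0x63  0xfe  0xe8  0xcb  0x12 ]

t0 = [0xcb, 0xc6, 0xfe, 0x63, 0xa6, 0x00, 0xca, 0x53]
t1 = [0xcb, 0xce, 0xc6, 0xe8, 0xfe, 0x12, 0x63, 0xfa]
t2 = [0xe8, 0xe8, 0x63, 0x63, 0xfe, 0xe8, 0xcb, 0x12]
t3 = [0xe8, 0xce, 0xc6, 0x63, 0xfe, 0xe8, 0xcb, 0x12]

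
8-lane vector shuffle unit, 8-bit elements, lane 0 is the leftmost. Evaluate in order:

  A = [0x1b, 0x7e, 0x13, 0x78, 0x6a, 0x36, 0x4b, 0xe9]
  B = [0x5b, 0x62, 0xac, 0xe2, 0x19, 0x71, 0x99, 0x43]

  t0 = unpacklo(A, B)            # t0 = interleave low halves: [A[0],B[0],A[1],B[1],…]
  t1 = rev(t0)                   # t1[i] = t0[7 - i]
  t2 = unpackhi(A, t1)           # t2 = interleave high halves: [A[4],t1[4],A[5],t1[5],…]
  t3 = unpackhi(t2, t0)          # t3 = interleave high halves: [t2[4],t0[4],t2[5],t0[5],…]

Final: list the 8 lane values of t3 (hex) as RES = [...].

RES = [0x4b, 0x13, 0x5b, 0xac, 0xe9, 0x78, 0x1b, 0xe2]

  t0: 1b 5b 7e 62 13 ac 78 e2
  t1: e2 78 ac 13 62 7e 5b 1b
  t2: 6a 62 36 7e 4b 5b e9 1b
  t3: 4b 13 5b ac e9 78 1b e2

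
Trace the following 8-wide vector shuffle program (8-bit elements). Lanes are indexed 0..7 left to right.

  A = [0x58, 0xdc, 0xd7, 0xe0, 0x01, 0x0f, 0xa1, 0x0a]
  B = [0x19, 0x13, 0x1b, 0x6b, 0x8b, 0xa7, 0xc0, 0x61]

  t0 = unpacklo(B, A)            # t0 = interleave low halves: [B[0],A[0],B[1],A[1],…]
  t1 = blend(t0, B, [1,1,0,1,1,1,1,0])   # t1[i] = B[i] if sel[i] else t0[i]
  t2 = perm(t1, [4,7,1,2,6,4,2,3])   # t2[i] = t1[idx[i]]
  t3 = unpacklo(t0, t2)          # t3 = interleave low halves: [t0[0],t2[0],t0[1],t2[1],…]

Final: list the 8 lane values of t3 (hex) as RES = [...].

→ t0 |19|58|13|dc|1b|d7|6b|e0|
→ t1 |19|13|13|6b|8b|a7|c0|e0|
→ t2 |8b|e0|13|13|c0|8b|13|6b|
→ t3 |19|8b|58|e0|13|13|dc|13|

RES = [0x19, 0x8b, 0x58, 0xe0, 0x13, 0x13, 0xdc, 0x13]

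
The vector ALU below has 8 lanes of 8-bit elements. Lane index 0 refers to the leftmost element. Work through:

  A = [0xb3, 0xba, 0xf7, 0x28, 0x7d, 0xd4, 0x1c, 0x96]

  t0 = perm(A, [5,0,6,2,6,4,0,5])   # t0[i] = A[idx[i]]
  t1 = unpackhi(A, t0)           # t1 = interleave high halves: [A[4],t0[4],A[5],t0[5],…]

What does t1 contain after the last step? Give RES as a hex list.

RES = [0x7d, 0x1c, 0xd4, 0x7d, 0x1c, 0xb3, 0x96, 0xd4]

→ t0 |d4|b3|1c|f7|1c|7d|b3|d4|
→ t1 |7d|1c|d4|7d|1c|b3|96|d4|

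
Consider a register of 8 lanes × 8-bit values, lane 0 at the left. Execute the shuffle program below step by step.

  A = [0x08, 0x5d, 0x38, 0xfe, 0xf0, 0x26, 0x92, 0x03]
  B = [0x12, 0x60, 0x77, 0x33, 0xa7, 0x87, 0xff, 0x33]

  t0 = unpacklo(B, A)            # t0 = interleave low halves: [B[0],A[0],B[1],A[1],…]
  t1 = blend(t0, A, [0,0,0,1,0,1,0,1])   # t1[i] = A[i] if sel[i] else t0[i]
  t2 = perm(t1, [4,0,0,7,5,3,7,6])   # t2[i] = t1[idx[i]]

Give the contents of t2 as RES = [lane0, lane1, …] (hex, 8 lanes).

RES = [ 0x77  0x12  0x12  0x03  0x26  0xfe  0x03  0x33 ]

  t0: 12 08 60 5d 77 38 33 fe
  t1: 12 08 60 fe 77 26 33 03
  t2: 77 12 12 03 26 fe 03 33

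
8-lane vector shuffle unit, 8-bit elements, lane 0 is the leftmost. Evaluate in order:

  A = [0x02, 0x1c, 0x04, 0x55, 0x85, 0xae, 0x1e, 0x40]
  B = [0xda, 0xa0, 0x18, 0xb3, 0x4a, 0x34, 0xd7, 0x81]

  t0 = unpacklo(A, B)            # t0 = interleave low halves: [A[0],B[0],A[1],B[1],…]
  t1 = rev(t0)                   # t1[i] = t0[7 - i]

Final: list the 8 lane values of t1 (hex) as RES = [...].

RES = [0xb3, 0x55, 0x18, 0x04, 0xa0, 0x1c, 0xda, 0x02]

t0 = [0x02, 0xda, 0x1c, 0xa0, 0x04, 0x18, 0x55, 0xb3]
t1 = [0xb3, 0x55, 0x18, 0x04, 0xa0, 0x1c, 0xda, 0x02]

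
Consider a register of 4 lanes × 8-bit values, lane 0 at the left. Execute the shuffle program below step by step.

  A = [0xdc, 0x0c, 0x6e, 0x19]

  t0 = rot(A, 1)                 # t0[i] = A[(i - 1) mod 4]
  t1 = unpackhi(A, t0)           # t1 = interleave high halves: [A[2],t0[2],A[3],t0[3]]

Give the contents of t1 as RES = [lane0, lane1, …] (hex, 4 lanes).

RES = [ 0x6e  0x0c  0x19  0x6e ]

→ t0 |19|dc|0c|6e|
→ t1 |6e|0c|19|6e|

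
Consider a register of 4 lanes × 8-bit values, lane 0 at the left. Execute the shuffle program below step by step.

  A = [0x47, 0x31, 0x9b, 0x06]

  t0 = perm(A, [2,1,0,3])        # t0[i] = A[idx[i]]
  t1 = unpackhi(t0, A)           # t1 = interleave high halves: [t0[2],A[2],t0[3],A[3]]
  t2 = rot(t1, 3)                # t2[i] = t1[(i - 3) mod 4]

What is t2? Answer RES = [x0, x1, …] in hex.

t0 = [0x9b, 0x31, 0x47, 0x06]
t1 = [0x47, 0x9b, 0x06, 0x06]
t2 = [0x9b, 0x06, 0x06, 0x47]

RES = [0x9b, 0x06, 0x06, 0x47]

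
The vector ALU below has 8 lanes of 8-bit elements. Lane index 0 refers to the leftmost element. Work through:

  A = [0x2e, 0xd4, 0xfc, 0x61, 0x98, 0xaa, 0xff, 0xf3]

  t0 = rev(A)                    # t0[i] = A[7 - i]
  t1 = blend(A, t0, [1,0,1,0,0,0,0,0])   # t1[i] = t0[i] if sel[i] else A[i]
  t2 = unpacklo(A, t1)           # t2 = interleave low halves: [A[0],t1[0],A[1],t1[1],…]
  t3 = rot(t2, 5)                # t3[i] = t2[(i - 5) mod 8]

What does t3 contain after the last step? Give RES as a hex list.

→ t0 |f3|ff|aa|98|61|fc|d4|2e|
→ t1 |f3|d4|aa|61|98|aa|ff|f3|
→ t2 |2e|f3|d4|d4|fc|aa|61|61|
→ t3 |d4|fc|aa|61|61|2e|f3|d4|

RES = [ 0xd4  0xfc  0xaa  0x61  0x61  0x2e  0xf3  0xd4 ]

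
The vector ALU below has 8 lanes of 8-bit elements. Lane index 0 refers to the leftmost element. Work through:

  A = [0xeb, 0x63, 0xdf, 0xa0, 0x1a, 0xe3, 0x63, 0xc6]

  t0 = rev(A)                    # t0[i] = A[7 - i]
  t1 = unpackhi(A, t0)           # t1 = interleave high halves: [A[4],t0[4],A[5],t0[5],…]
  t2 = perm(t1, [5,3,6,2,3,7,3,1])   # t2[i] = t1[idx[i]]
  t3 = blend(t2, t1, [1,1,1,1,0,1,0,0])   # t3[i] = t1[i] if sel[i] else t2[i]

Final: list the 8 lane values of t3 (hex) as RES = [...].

RES = [0x1a, 0xa0, 0xe3, 0xdf, 0xdf, 0x63, 0xdf, 0xa0]

t0 = [0xc6, 0x63, 0xe3, 0x1a, 0xa0, 0xdf, 0x63, 0xeb]
t1 = [0x1a, 0xa0, 0xe3, 0xdf, 0x63, 0x63, 0xc6, 0xeb]
t2 = [0x63, 0xdf, 0xc6, 0xe3, 0xdf, 0xeb, 0xdf, 0xa0]
t3 = [0x1a, 0xa0, 0xe3, 0xdf, 0xdf, 0x63, 0xdf, 0xa0]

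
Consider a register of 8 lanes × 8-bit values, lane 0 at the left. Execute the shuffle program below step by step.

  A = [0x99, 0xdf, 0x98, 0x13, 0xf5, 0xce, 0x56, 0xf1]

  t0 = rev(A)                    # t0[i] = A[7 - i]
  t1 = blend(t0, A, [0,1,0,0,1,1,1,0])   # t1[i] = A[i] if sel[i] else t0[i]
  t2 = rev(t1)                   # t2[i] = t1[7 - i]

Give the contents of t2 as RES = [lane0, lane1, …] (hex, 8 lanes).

  t0: f1 56 ce f5 13 98 df 99
  t1: f1 df ce f5 f5 ce 56 99
  t2: 99 56 ce f5 f5 ce df f1

RES = [ 0x99  0x56  0xce  0xf5  0xf5  0xce  0xdf  0xf1 ]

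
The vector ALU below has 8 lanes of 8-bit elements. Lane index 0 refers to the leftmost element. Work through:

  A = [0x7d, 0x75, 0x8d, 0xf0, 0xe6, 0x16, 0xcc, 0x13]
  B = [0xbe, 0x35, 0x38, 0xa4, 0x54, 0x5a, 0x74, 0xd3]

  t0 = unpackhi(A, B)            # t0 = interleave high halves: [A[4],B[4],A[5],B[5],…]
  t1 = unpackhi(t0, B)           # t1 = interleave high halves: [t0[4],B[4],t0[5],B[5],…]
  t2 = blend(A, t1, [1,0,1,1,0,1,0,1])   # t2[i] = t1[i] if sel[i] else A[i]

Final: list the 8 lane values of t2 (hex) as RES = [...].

RES = [0xcc, 0x75, 0x74, 0x5a, 0xe6, 0x74, 0xcc, 0xd3]

t0 = [0xe6, 0x54, 0x16, 0x5a, 0xcc, 0x74, 0x13, 0xd3]
t1 = [0xcc, 0x54, 0x74, 0x5a, 0x13, 0x74, 0xd3, 0xd3]
t2 = [0xcc, 0x75, 0x74, 0x5a, 0xe6, 0x74, 0xcc, 0xd3]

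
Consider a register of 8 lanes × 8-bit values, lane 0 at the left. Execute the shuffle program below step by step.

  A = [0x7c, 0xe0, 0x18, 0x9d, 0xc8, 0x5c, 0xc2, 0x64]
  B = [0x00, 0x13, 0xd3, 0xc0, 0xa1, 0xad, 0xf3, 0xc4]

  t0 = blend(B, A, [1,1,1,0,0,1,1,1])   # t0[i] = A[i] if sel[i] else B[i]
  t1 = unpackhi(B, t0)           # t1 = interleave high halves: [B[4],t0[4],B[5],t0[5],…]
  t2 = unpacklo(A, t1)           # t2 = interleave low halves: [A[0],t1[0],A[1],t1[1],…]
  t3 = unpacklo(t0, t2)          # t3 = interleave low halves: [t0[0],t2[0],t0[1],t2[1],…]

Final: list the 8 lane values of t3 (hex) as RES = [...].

RES = [0x7c, 0x7c, 0xe0, 0xa1, 0x18, 0xe0, 0xc0, 0xa1]

t0 = [0x7c, 0xe0, 0x18, 0xc0, 0xa1, 0x5c, 0xc2, 0x64]
t1 = [0xa1, 0xa1, 0xad, 0x5c, 0xf3, 0xc2, 0xc4, 0x64]
t2 = [0x7c, 0xa1, 0xe0, 0xa1, 0x18, 0xad, 0x9d, 0x5c]
t3 = [0x7c, 0x7c, 0xe0, 0xa1, 0x18, 0xe0, 0xc0, 0xa1]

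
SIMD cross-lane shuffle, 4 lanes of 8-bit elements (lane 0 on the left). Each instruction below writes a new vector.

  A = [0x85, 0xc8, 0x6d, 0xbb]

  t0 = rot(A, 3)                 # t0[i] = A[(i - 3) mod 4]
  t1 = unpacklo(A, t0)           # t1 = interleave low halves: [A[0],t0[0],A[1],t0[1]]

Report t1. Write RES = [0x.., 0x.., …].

RES = [ 0x85  0xc8  0xc8  0x6d ]

t0 = [0xc8, 0x6d, 0xbb, 0x85]
t1 = [0x85, 0xc8, 0xc8, 0x6d]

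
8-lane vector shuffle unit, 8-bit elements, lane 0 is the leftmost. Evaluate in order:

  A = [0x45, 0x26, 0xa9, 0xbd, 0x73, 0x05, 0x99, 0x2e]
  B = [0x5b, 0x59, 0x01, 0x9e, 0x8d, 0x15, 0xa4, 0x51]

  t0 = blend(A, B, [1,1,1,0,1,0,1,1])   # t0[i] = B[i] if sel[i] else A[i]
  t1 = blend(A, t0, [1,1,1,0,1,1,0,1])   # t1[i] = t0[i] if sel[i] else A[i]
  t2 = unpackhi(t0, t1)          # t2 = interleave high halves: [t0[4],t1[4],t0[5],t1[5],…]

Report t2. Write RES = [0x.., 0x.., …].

RES = [0x8d, 0x8d, 0x05, 0x05, 0xa4, 0x99, 0x51, 0x51]

  t0: 5b 59 01 bd 8d 05 a4 51
  t1: 5b 59 01 bd 8d 05 99 51
  t2: 8d 8d 05 05 a4 99 51 51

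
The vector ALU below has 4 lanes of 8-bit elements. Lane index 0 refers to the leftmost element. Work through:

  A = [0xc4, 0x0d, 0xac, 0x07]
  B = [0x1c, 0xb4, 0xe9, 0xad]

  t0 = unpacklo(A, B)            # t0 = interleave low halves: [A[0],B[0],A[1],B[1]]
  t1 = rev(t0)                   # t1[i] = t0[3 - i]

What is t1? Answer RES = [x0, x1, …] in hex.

RES = [0xb4, 0x0d, 0x1c, 0xc4]

t0 = [0xc4, 0x1c, 0x0d, 0xb4]
t1 = [0xb4, 0x0d, 0x1c, 0xc4]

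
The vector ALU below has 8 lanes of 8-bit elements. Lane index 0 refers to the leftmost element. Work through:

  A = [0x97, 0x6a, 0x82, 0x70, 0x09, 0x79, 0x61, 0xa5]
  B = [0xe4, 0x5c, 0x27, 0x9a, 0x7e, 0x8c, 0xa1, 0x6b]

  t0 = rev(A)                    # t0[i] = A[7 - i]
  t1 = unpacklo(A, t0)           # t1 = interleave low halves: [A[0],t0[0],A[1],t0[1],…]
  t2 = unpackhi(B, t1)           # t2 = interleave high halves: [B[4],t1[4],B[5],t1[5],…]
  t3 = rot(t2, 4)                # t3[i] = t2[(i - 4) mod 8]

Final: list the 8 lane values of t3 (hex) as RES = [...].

RES = [ 0xa1  0x70  0x6b  0x09  0x7e  0x82  0x8c  0x79 ]

  t0: a5 61 79 09 70 82 6a 97
  t1: 97 a5 6a 61 82 79 70 09
  t2: 7e 82 8c 79 a1 70 6b 09
  t3: a1 70 6b 09 7e 82 8c 79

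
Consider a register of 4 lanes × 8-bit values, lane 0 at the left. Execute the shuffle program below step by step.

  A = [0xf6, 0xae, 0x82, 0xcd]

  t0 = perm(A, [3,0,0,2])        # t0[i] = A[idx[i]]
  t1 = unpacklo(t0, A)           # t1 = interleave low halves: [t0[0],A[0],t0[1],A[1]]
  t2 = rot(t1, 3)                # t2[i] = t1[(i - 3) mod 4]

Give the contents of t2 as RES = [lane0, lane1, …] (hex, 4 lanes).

  t0: cd f6 f6 82
  t1: cd f6 f6 ae
  t2: f6 f6 ae cd

RES = [0xf6, 0xf6, 0xae, 0xcd]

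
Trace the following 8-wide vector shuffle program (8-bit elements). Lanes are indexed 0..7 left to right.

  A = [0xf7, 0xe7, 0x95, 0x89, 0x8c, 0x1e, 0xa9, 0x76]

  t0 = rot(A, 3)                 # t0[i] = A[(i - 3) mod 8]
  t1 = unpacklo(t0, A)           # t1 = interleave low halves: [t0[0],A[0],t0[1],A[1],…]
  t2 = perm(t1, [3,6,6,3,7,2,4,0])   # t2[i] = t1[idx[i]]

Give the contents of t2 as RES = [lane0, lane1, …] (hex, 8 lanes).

RES = [0xe7, 0xf7, 0xf7, 0xe7, 0x89, 0xa9, 0x76, 0x1e]

→ t0 |1e|a9|76|f7|e7|95|89|8c|
→ t1 |1e|f7|a9|e7|76|95|f7|89|
→ t2 |e7|f7|f7|e7|89|a9|76|1e|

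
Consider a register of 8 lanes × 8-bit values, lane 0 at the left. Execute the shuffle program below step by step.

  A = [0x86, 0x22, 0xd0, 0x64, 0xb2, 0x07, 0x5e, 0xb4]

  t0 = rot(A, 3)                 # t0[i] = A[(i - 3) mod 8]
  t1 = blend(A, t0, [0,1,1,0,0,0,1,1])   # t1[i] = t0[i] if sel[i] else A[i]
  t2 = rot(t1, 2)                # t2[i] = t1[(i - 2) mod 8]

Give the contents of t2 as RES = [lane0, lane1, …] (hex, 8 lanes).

RES = [0x64, 0xb2, 0x86, 0x5e, 0xb4, 0x64, 0xb2, 0x07]

→ t0 |07|5e|b4|86|22|d0|64|b2|
→ t1 |86|5e|b4|64|b2|07|64|b2|
→ t2 |64|b2|86|5e|b4|64|b2|07|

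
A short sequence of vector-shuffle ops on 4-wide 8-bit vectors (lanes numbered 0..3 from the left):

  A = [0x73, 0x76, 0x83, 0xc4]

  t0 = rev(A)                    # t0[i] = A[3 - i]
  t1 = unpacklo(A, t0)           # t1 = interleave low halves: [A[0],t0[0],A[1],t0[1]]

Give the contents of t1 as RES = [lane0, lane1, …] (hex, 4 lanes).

RES = [0x73, 0xc4, 0x76, 0x83]

→ t0 |c4|83|76|73|
→ t1 |73|c4|76|83|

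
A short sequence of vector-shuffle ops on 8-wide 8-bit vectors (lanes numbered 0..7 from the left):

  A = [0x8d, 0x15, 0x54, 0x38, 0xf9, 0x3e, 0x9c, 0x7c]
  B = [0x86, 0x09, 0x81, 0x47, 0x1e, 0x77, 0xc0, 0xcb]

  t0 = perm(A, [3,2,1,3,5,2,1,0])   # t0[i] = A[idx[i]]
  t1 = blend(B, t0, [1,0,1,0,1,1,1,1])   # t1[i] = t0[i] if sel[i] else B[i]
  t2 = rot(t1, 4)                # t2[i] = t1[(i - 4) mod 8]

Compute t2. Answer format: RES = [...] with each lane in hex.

RES = [0x3e, 0x54, 0x15, 0x8d, 0x38, 0x09, 0x15, 0x47]

→ t0 |38|54|15|38|3e|54|15|8d|
→ t1 |38|09|15|47|3e|54|15|8d|
→ t2 |3e|54|15|8d|38|09|15|47|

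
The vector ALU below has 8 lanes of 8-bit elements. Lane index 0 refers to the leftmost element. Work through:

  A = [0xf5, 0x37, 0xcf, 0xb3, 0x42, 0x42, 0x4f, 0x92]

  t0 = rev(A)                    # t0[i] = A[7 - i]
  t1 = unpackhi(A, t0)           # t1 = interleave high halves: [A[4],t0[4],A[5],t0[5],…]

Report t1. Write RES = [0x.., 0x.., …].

→ t0 |92|4f|42|42|b3|cf|37|f5|
→ t1 |42|b3|42|cf|4f|37|92|f5|

RES = [ 0x42  0xb3  0x42  0xcf  0x4f  0x37  0x92  0xf5 ]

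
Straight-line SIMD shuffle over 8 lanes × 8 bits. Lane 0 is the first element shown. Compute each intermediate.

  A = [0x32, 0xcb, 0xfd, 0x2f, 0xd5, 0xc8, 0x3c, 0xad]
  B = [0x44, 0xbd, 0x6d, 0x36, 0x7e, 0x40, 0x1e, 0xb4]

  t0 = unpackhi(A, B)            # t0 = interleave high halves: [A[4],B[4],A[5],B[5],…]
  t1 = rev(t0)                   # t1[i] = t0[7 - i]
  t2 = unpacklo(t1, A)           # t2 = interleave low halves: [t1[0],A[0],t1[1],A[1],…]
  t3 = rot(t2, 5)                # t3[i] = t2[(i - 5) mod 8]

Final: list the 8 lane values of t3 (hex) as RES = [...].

RES = [0xcb, 0x1e, 0xfd, 0x3c, 0x2f, 0xb4, 0x32, 0xad]

t0 = [0xd5, 0x7e, 0xc8, 0x40, 0x3c, 0x1e, 0xad, 0xb4]
t1 = [0xb4, 0xad, 0x1e, 0x3c, 0x40, 0xc8, 0x7e, 0xd5]
t2 = [0xb4, 0x32, 0xad, 0xcb, 0x1e, 0xfd, 0x3c, 0x2f]
t3 = [0xcb, 0x1e, 0xfd, 0x3c, 0x2f, 0xb4, 0x32, 0xad]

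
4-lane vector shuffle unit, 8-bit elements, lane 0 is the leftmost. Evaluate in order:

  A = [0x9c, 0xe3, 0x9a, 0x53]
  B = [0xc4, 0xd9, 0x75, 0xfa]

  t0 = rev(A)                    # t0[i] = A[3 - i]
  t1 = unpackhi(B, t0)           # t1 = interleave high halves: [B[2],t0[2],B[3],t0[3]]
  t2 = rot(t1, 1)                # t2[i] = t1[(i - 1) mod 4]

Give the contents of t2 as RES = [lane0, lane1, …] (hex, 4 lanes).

t0 = [0x53, 0x9a, 0xe3, 0x9c]
t1 = [0x75, 0xe3, 0xfa, 0x9c]
t2 = [0x9c, 0x75, 0xe3, 0xfa]

RES = [0x9c, 0x75, 0xe3, 0xfa]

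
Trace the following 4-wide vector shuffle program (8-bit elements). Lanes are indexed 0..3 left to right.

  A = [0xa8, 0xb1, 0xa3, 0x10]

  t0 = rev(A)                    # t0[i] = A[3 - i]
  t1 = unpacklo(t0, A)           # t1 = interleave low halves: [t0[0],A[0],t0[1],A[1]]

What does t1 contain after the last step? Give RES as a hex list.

t0 = [0x10, 0xa3, 0xb1, 0xa8]
t1 = [0x10, 0xa8, 0xa3, 0xb1]

RES = [ 0x10  0xa8  0xa3  0xb1 ]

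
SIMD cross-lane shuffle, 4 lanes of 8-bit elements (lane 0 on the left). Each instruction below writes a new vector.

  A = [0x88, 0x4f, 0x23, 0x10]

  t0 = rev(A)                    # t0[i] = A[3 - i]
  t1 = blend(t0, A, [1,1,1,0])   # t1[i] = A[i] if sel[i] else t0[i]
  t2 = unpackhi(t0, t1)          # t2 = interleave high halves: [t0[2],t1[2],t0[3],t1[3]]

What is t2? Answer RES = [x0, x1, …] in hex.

RES = [ 0x4f  0x23  0x88  0x88 ]

  t0: 10 23 4f 88
  t1: 88 4f 23 88
  t2: 4f 23 88 88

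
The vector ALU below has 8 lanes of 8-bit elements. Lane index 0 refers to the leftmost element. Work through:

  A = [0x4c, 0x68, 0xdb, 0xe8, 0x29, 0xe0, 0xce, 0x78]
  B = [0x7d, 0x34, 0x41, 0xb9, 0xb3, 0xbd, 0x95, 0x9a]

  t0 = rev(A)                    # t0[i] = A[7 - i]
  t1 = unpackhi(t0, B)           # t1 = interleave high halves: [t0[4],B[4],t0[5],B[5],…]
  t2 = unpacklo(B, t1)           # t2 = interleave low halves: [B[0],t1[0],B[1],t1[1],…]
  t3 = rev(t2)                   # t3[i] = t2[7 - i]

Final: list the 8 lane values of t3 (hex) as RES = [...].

RES = [0xbd, 0xb9, 0xdb, 0x41, 0xb3, 0x34, 0xe8, 0x7d]

  t0: 78 ce e0 29 e8 db 68 4c
  t1: e8 b3 db bd 68 95 4c 9a
  t2: 7d e8 34 b3 41 db b9 bd
  t3: bd b9 db 41 b3 34 e8 7d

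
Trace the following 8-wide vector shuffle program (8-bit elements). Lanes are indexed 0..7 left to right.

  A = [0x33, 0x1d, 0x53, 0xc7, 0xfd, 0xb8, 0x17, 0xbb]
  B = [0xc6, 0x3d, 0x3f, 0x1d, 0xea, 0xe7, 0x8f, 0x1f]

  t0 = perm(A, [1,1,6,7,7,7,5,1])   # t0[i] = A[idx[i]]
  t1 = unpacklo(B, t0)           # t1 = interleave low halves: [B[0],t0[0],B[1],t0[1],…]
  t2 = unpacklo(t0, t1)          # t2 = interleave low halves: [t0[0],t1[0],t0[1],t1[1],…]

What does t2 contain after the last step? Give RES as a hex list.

→ t0 |1d|1d|17|bb|bb|bb|b8|1d|
→ t1 |c6|1d|3d|1d|3f|17|1d|bb|
→ t2 |1d|c6|1d|1d|17|3d|bb|1d|

RES = [0x1d, 0xc6, 0x1d, 0x1d, 0x17, 0x3d, 0xbb, 0x1d]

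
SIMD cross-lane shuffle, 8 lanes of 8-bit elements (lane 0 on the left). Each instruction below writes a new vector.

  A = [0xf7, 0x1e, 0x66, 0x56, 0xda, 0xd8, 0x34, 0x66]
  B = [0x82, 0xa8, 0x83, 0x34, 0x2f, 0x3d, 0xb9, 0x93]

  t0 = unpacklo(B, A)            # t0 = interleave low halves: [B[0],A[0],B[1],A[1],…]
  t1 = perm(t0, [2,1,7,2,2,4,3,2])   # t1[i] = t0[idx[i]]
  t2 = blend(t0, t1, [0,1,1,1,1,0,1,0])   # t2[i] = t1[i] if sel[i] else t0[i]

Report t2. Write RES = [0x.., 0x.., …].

→ t0 |82|f7|a8|1e|83|66|34|56|
→ t1 |a8|f7|56|a8|a8|83|1e|a8|
→ t2 |82|f7|56|a8|a8|66|1e|56|

RES = [ 0x82  0xf7  0x56  0xa8  0xa8  0x66  0x1e  0x56 ]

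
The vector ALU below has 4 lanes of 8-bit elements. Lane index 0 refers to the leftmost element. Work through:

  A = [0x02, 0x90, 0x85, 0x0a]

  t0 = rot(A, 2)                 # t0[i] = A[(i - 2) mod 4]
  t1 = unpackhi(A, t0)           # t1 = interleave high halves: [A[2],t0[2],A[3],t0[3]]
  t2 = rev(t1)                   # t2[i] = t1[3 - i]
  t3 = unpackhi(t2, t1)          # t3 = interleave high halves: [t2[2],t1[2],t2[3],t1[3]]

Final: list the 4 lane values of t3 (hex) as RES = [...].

→ t0 |85|0a|02|90|
→ t1 |85|02|0a|90|
→ t2 |90|0a|02|85|
→ t3 |02|0a|85|90|

RES = [ 0x02  0x0a  0x85  0x90 ]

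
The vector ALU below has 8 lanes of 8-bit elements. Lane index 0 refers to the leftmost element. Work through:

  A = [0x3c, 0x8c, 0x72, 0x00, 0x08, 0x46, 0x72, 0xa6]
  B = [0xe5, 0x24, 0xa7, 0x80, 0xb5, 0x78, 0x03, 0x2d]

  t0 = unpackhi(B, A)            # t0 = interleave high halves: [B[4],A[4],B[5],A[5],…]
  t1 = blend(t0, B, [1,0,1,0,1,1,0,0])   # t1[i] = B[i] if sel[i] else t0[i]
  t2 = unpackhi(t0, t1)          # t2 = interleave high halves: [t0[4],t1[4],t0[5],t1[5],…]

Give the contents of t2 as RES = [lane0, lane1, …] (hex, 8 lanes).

RES = [0x03, 0xb5, 0x72, 0x78, 0x2d, 0x2d, 0xa6, 0xa6]

→ t0 |b5|08|78|46|03|72|2d|a6|
→ t1 |e5|08|a7|46|b5|78|2d|a6|
→ t2 |03|b5|72|78|2d|2d|a6|a6|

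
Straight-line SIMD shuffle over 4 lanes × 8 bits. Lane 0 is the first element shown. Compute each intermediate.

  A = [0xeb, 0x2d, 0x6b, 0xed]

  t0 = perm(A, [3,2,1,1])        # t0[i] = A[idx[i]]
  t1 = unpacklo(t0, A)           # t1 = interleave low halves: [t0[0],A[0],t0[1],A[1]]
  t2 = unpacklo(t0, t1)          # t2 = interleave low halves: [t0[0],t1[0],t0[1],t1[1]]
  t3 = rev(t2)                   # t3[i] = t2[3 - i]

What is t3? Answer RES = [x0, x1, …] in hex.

RES = [0xeb, 0x6b, 0xed, 0xed]

→ t0 |ed|6b|2d|2d|
→ t1 |ed|eb|6b|2d|
→ t2 |ed|ed|6b|eb|
→ t3 |eb|6b|ed|ed|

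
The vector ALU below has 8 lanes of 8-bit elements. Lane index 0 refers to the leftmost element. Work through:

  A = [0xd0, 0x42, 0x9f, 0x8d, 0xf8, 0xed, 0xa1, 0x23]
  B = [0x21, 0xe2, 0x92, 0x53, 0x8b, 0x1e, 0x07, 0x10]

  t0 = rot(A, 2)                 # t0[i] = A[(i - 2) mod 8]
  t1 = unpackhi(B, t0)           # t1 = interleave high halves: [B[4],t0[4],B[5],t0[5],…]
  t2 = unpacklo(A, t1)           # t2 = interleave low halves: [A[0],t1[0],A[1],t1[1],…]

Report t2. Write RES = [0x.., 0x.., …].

RES = [0xd0, 0x8b, 0x42, 0x9f, 0x9f, 0x1e, 0x8d, 0x8d]

t0 = [0xa1, 0x23, 0xd0, 0x42, 0x9f, 0x8d, 0xf8, 0xed]
t1 = [0x8b, 0x9f, 0x1e, 0x8d, 0x07, 0xf8, 0x10, 0xed]
t2 = [0xd0, 0x8b, 0x42, 0x9f, 0x9f, 0x1e, 0x8d, 0x8d]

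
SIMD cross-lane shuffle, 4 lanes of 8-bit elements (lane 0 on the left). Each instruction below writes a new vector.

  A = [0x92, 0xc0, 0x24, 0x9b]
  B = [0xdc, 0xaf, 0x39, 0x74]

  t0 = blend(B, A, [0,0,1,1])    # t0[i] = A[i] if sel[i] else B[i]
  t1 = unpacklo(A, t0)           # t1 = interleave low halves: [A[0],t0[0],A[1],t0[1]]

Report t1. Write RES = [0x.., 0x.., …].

→ t0 |dc|af|24|9b|
→ t1 |92|dc|c0|af|

RES = [0x92, 0xdc, 0xc0, 0xaf]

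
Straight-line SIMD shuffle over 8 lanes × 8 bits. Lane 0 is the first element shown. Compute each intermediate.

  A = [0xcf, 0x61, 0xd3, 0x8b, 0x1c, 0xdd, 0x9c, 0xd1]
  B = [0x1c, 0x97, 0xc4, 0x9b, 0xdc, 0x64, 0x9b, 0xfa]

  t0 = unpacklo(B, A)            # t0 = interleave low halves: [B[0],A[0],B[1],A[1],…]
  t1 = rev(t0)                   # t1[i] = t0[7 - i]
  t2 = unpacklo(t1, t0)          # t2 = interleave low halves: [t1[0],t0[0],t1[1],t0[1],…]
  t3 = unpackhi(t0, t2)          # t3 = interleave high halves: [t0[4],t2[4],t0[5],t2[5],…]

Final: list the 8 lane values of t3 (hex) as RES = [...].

→ t0 |1c|cf|97|61|c4|d3|9b|8b|
→ t1 |8b|9b|d3|c4|61|97|cf|1c|
→ t2 |8b|1c|9b|cf|d3|97|c4|61|
→ t3 |c4|d3|d3|97|9b|c4|8b|61|

RES = [0xc4, 0xd3, 0xd3, 0x97, 0x9b, 0xc4, 0x8b, 0x61]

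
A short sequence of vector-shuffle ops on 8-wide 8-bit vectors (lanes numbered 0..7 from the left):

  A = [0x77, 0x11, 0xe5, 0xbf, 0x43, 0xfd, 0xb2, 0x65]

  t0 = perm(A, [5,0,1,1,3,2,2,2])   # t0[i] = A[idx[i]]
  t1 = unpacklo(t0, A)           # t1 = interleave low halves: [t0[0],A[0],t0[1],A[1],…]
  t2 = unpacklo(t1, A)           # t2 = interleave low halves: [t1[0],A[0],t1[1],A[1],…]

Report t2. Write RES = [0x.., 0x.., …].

RES = [ 0xfd  0x77  0x77  0x11  0x77  0xe5  0x11  0xbf ]

  t0: fd 77 11 11 bf e5 e5 e5
  t1: fd 77 77 11 11 e5 11 bf
  t2: fd 77 77 11 77 e5 11 bf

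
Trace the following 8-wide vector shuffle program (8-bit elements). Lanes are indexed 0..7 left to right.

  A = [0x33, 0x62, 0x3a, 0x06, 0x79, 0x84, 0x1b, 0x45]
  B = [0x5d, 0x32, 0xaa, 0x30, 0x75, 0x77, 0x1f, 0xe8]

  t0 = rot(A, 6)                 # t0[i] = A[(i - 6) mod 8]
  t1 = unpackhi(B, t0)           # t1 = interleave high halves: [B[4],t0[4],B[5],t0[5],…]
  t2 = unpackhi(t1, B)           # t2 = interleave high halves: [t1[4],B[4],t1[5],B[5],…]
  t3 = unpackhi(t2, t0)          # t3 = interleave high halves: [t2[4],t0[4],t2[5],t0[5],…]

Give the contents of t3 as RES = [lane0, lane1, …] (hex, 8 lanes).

RES = [0xe8, 0x1b, 0x1f, 0x45, 0x62, 0x33, 0xe8, 0x62]

→ t0 |3a|06|79|84|1b|45|33|62|
→ t1 |75|1b|77|45|1f|33|e8|62|
→ t2 |1f|75|33|77|e8|1f|62|e8|
→ t3 |e8|1b|1f|45|62|33|e8|62|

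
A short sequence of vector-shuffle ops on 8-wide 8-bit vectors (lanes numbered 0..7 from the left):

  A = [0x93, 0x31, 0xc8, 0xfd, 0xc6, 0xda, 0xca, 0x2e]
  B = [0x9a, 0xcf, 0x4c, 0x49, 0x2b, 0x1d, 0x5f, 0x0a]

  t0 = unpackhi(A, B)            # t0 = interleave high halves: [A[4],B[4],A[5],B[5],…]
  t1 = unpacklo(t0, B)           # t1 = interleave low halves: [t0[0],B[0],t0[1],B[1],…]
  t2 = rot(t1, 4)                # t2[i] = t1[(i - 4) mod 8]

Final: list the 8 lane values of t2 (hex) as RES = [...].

  t0: c6 2b da 1d ca 5f 2e 0a
  t1: c6 9a 2b cf da 4c 1d 49
  t2: da 4c 1d 49 c6 9a 2b cf

RES = [0xda, 0x4c, 0x1d, 0x49, 0xc6, 0x9a, 0x2b, 0xcf]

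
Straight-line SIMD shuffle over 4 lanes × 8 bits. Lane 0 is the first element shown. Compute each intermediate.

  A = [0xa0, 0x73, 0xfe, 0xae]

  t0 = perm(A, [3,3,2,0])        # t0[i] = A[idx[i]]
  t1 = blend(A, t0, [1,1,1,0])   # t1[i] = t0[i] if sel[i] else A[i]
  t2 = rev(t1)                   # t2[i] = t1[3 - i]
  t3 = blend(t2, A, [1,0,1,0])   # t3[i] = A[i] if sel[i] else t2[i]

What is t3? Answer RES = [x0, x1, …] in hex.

t0 = [0xae, 0xae, 0xfe, 0xa0]
t1 = [0xae, 0xae, 0xfe, 0xae]
t2 = [0xae, 0xfe, 0xae, 0xae]
t3 = [0xa0, 0xfe, 0xfe, 0xae]

RES = [ 0xa0  0xfe  0xfe  0xae ]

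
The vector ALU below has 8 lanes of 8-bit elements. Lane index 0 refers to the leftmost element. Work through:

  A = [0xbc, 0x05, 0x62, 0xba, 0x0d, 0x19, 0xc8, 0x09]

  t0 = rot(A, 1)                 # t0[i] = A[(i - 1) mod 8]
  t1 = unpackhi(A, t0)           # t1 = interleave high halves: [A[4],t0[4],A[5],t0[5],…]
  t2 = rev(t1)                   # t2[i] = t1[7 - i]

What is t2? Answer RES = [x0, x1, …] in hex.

t0 = [0x09, 0xbc, 0x05, 0x62, 0xba, 0x0d, 0x19, 0xc8]
t1 = [0x0d, 0xba, 0x19, 0x0d, 0xc8, 0x19, 0x09, 0xc8]
t2 = [0xc8, 0x09, 0x19, 0xc8, 0x0d, 0x19, 0xba, 0x0d]

RES = [0xc8, 0x09, 0x19, 0xc8, 0x0d, 0x19, 0xba, 0x0d]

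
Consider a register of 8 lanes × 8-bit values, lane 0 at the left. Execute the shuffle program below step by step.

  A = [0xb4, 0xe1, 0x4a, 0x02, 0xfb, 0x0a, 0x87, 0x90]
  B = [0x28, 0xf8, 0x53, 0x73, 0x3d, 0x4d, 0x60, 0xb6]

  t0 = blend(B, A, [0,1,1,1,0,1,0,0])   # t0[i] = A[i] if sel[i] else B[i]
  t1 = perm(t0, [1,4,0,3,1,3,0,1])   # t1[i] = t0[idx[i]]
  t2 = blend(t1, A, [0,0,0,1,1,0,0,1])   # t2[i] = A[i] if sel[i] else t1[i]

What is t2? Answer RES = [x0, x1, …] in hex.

RES = [0xe1, 0x3d, 0x28, 0x02, 0xfb, 0x02, 0x28, 0x90]

  t0: 28 e1 4a 02 3d 0a 60 b6
  t1: e1 3d 28 02 e1 02 28 e1
  t2: e1 3d 28 02 fb 02 28 90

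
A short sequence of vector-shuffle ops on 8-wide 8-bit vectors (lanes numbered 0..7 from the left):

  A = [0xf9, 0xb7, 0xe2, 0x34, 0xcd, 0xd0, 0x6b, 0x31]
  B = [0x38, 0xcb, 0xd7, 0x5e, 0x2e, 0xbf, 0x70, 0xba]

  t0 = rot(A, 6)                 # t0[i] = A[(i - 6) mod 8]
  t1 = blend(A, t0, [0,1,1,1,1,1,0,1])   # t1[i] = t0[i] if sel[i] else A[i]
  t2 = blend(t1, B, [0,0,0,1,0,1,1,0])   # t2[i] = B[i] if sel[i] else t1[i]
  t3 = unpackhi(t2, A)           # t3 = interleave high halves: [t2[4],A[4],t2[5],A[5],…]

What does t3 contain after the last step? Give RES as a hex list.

t0 = [0xe2, 0x34, 0xcd, 0xd0, 0x6b, 0x31, 0xf9, 0xb7]
t1 = [0xf9, 0x34, 0xcd, 0xd0, 0x6b, 0x31, 0x6b, 0xb7]
t2 = [0xf9, 0x34, 0xcd, 0x5e, 0x6b, 0xbf, 0x70, 0xb7]
t3 = [0x6b, 0xcd, 0xbf, 0xd0, 0x70, 0x6b, 0xb7, 0x31]

RES = [ 0x6b  0xcd  0xbf  0xd0  0x70  0x6b  0xb7  0x31 ]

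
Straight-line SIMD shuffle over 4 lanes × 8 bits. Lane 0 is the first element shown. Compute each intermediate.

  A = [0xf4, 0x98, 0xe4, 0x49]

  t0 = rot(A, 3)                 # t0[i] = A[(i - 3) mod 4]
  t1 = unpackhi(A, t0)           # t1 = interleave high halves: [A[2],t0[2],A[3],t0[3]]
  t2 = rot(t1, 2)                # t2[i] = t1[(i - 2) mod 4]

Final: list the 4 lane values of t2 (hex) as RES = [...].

RES = [0x49, 0xf4, 0xe4, 0x49]

t0 = [0x98, 0xe4, 0x49, 0xf4]
t1 = [0xe4, 0x49, 0x49, 0xf4]
t2 = [0x49, 0xf4, 0xe4, 0x49]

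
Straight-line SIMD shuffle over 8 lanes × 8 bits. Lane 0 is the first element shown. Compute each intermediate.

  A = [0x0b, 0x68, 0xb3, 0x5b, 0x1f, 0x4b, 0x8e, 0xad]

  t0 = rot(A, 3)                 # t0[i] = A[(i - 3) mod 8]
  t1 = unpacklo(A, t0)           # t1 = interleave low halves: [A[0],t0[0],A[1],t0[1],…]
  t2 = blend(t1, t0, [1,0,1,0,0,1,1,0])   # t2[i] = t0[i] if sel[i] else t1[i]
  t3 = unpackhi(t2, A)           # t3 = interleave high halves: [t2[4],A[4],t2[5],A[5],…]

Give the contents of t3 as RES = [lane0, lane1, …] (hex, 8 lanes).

t0 = [0x4b, 0x8e, 0xad, 0x0b, 0x68, 0xb3, 0x5b, 0x1f]
t1 = [0x0b, 0x4b, 0x68, 0x8e, 0xb3, 0xad, 0x5b, 0x0b]
t2 = [0x4b, 0x4b, 0xad, 0x8e, 0xb3, 0xb3, 0x5b, 0x0b]
t3 = [0xb3, 0x1f, 0xb3, 0x4b, 0x5b, 0x8e, 0x0b, 0xad]

RES = [0xb3, 0x1f, 0xb3, 0x4b, 0x5b, 0x8e, 0x0b, 0xad]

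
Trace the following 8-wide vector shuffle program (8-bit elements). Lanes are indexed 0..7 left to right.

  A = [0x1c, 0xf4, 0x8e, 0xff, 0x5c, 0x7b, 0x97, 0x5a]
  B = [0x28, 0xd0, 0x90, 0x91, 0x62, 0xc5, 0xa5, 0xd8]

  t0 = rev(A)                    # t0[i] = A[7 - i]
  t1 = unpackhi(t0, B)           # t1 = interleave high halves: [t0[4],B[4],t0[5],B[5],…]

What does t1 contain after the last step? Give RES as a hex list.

RES = [ 0xff  0x62  0x8e  0xc5  0xf4  0xa5  0x1c  0xd8 ]

  t0: 5a 97 7b 5c ff 8e f4 1c
  t1: ff 62 8e c5 f4 a5 1c d8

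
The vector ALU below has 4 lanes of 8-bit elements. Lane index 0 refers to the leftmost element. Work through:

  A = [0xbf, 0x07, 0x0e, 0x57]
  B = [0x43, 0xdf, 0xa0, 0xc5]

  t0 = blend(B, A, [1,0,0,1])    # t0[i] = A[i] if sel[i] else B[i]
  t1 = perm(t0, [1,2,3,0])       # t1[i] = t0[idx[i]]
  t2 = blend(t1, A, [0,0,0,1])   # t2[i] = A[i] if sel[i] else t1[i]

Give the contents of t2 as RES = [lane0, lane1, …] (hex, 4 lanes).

RES = [ 0xdf  0xa0  0x57  0x57 ]

→ t0 |bf|df|a0|57|
→ t1 |df|a0|57|bf|
→ t2 |df|a0|57|57|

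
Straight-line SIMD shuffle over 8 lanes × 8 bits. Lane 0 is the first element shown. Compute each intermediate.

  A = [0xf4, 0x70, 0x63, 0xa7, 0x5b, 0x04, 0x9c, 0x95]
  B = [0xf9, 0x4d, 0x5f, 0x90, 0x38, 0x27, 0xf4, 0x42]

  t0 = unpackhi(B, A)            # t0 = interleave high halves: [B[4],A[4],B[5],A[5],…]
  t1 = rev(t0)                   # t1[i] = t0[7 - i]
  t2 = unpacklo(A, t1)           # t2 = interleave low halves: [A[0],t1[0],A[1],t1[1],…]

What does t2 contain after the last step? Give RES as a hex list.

RES = [0xf4, 0x95, 0x70, 0x42, 0x63, 0x9c, 0xa7, 0xf4]

  t0: 38 5b 27 04 f4 9c 42 95
  t1: 95 42 9c f4 04 27 5b 38
  t2: f4 95 70 42 63 9c a7 f4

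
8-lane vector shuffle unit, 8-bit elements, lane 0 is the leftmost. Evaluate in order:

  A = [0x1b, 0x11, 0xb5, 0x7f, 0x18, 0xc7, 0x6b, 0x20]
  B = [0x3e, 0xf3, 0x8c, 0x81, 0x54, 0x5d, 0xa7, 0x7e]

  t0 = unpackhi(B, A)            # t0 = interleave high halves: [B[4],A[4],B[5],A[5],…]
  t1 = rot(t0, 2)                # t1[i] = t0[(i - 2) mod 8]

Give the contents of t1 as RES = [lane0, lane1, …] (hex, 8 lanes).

→ t0 |54|18|5d|c7|a7|6b|7e|20|
→ t1 |7e|20|54|18|5d|c7|a7|6b|

RES = [ 0x7e  0x20  0x54  0x18  0x5d  0xc7  0xa7  0x6b ]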